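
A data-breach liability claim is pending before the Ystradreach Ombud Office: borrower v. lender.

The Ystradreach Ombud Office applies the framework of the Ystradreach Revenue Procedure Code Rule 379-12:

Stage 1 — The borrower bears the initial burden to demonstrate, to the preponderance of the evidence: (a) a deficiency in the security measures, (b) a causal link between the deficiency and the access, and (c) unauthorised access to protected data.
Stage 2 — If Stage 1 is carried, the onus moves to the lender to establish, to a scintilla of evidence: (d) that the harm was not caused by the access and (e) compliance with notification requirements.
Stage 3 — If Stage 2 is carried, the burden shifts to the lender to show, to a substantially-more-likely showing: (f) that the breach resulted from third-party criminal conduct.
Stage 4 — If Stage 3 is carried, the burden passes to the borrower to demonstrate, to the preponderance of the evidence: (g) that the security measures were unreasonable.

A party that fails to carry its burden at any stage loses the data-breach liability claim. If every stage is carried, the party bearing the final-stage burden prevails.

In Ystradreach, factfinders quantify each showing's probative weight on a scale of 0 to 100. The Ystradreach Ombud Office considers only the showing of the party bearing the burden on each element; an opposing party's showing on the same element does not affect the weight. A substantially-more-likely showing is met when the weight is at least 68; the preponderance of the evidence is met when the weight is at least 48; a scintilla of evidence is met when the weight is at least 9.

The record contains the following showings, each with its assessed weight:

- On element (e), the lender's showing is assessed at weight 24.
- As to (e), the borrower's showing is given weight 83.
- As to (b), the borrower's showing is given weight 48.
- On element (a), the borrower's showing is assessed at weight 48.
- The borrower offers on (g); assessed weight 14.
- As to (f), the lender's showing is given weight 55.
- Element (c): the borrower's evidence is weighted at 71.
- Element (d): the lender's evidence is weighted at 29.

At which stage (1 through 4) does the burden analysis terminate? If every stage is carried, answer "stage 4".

stage 3

Stage 1 — burden on borrower; standard: the preponderance of the evidence (weight is at least 48).
    (a): 48 ≥ 48 [met]
    (b): 48 ≥ 48 [met]
    (c): 71 ≥ 48 [met]
  Stage 1 is satisfied; the onus moves to the lender.
Stage 2 — burden on lender; standard: a scintilla of evidence (weight is at least 9).
    (d): 29 ≥ 9 [met]
    (e): 24 (borrower's 83 disregarded) ≥ 9 [met]
  Stage 2 carried; the burden remains with the lender.
Stage 3 — burden on lender; standard: a substantially-more-likely showing (weight is at least 68).
    (f): 55 < 68 [not met]
  The lender does not carry Stage 3.
The borrower prevails.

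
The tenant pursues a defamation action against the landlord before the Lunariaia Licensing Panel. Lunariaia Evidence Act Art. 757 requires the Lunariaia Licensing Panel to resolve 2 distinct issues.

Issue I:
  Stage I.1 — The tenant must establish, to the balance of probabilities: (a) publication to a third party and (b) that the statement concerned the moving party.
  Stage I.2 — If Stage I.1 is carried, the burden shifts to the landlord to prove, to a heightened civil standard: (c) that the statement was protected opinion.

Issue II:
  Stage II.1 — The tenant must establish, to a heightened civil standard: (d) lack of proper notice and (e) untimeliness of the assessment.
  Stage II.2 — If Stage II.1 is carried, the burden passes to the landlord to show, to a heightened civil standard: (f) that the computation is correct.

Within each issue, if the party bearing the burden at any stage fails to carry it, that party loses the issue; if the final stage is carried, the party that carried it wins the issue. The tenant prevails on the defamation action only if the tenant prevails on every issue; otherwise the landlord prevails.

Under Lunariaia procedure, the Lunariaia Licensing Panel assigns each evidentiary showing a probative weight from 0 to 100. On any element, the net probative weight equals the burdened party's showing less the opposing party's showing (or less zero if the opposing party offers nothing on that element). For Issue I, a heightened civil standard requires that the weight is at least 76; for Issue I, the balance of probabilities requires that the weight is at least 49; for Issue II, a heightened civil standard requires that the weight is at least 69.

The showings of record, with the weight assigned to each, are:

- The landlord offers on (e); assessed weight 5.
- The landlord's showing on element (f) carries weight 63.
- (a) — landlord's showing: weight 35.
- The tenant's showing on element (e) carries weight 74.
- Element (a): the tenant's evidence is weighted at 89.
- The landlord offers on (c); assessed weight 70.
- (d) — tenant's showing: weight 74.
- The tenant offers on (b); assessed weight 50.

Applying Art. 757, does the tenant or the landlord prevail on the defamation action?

— Issue I —
Stage I.1 — burden on tenant; standard: the balance of probabilities (weight is at least 49).
    (a): 89 − 35 = 54 ≥ 49 [met]
    (b): 50 ≥ 49 [met]
  Stage I.1 is satisfied; the onus moves to the landlord.
Stage I.2 — burden on landlord; standard: a heightened civil standard (weight is at least 76).
    (c): 70 < 76 [not met]
  Stage I.2 not carried; the landlord fails its burden.
The tenant prevails on this issue.
— Issue II —
At Stage II.1 the tenant must meet a heightened civil standard (weight is at least 69): on (d) the weight is 74, ≥ 69, so (d) meets the standard; on (e) the weight is 74 less the opposing 5 gives net 69, ≥ 69, so (e) meets the standard.
  Stage II.1 is satisfied; the onus moves to the landlord.
At Stage II.2 the landlord must meet a heightened civil standard (weight is at least 69): on (f) the weight is 63, < 69, so (f) does not meet the standard.
  Stage II.2 not carried; the landlord fails its burden.
So the tenant prevails on this issue.
Per-issue: Issue I → tenant; Issue II → tenant. The tenant must prevail on every issue; overall, the tenant prevails.

tenant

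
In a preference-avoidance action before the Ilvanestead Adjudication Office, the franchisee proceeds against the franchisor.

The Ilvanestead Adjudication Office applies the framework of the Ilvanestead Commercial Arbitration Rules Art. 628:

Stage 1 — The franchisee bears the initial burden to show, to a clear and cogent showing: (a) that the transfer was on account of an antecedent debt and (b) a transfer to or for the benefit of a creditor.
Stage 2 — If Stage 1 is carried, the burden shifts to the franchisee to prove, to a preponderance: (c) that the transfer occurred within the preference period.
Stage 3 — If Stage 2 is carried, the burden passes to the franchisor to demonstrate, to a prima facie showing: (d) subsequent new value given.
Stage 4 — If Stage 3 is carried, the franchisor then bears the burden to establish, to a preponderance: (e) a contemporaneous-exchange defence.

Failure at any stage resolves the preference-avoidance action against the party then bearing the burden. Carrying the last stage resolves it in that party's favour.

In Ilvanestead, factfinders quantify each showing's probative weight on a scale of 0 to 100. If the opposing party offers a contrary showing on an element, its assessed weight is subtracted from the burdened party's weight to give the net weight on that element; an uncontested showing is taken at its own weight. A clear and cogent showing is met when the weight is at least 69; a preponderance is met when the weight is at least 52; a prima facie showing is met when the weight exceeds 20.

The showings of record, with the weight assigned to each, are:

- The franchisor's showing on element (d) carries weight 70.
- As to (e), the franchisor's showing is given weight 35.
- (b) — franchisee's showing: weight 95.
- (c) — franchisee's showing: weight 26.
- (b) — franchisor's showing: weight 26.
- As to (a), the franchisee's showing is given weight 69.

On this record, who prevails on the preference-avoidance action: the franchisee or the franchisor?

franchisor

Stage 1 (franchisee, a clear and cogent showing, weight is at least 69): (a) 69 ≥ 69 — meets; (b) net 95−26=69 ≥ 69 — meets.
  All elements met. The franchisee retains the burden for Stage 2.
Stage 2 (franchisee, a preponderance, weight is at least 52): (c) 26 < 52 — fails.
  The franchisee does not carry Stage 2.
The analysis ends at Stage 2; the franchisor prevails.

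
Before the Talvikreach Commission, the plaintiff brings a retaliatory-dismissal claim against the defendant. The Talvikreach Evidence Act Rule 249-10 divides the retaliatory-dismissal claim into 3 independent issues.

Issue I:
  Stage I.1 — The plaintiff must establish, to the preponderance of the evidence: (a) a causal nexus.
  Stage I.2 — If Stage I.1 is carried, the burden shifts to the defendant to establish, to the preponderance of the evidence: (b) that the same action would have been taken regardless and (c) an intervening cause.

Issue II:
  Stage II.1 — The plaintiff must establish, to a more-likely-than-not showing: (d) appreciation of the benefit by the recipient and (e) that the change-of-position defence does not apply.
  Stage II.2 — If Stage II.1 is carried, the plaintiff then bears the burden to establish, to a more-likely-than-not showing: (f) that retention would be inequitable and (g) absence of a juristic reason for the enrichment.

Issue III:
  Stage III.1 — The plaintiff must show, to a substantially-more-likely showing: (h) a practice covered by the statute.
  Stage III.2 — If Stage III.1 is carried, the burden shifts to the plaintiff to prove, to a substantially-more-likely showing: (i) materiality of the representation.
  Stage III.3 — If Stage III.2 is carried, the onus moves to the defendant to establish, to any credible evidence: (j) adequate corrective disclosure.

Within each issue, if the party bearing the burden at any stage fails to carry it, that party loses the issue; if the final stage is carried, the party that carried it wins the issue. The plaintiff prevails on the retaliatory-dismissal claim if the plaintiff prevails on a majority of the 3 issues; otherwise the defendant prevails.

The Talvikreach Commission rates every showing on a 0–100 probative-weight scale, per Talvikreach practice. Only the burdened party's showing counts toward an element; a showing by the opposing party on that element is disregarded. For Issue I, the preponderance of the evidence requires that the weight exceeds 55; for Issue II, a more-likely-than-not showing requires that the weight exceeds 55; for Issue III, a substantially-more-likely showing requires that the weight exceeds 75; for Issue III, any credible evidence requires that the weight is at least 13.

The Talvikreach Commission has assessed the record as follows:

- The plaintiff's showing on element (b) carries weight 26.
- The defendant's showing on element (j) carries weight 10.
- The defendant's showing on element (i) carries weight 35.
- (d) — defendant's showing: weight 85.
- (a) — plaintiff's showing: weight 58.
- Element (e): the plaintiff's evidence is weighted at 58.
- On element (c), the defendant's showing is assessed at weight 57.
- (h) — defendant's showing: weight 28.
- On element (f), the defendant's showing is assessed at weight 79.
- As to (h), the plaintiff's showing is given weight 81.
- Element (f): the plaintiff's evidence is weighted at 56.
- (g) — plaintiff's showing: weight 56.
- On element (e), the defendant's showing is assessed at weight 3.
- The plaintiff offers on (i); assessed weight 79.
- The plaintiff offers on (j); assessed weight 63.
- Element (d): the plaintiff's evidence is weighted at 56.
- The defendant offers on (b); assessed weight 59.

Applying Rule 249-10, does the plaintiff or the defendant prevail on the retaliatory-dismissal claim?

plaintiff

— Issue I —
Stage I.1 (plaintiff, the preponderance of the evidence, weight exceeds 55): (a) 58 > 55 — meets.
  Stage I.1 is satisfied; the onus moves to the defendant.
Stage I.2 (defendant, the preponderance of the evidence, weight exceeds 55): (b) 59 (plaintiff's 26 disregarded) > 55 — meets; (c) 57 > 55 — meets.
  The defendant carries the last stage.
With every stage satisfied, the defendant prevails on this issue.
— Issue II —
At Stage II.1 the plaintiff must meet a more-likely-than-not showing (weight exceeds 55): on (d) the weight is 56 (the defendant's 85 is given no effect), which does exceed 55, so (d) meets the standard; on (e) the weight is 58 (the defendant's 3 is given no effect), which does exceed 55, so (e) meets the standard.
  All elements met. The plaintiff retains the burden for Stage II.2.
At Stage II.2 the plaintiff must meet a more-likely-than-not showing (weight exceeds 55): on (f) the weight is 56 (the defendant's 79 is given no effect), which does exceed 55, so (f) meets the standard; on (g) the weight is 56, > 55, so (g) meets the standard.
  All elements met at the final stage.
All stages carried — the plaintiff prevails on this issue.
— Issue III —
At Stage III.1 the plaintiff must meet a substantially-more-likely showing (weight exceeds 75): on (h) the weight is 81 (the defendant's 28 is given no effect), > 75, so (h) meets the standard.
  All elements met. The plaintiff retains the burden for Stage III.2.
At Stage III.2 the plaintiff must meet a substantially-more-likely showing (weight exceeds 75): on (i) the weight is 79 (the defendant's 35 is given no effect), > 75, so (i) meets the standard.
  Stage III.2 carried; the burden shifts to the defendant.
At Stage III.3 the defendant must meet any credible evidence (weight is at least 13): on (j) the weight is 10 (the plaintiff's 63 is given no effect), which does not reach 13, so (j) does not meet the standard.
  Stage III.3 not carried; the defendant fails its burden.
So the plaintiff prevails on this issue.
Per-issue: Issue I → defendant; Issue II → plaintiff; Issue III → plaintiff. The plaintiff must prevail on a majority of issues; overall, the plaintiff prevails.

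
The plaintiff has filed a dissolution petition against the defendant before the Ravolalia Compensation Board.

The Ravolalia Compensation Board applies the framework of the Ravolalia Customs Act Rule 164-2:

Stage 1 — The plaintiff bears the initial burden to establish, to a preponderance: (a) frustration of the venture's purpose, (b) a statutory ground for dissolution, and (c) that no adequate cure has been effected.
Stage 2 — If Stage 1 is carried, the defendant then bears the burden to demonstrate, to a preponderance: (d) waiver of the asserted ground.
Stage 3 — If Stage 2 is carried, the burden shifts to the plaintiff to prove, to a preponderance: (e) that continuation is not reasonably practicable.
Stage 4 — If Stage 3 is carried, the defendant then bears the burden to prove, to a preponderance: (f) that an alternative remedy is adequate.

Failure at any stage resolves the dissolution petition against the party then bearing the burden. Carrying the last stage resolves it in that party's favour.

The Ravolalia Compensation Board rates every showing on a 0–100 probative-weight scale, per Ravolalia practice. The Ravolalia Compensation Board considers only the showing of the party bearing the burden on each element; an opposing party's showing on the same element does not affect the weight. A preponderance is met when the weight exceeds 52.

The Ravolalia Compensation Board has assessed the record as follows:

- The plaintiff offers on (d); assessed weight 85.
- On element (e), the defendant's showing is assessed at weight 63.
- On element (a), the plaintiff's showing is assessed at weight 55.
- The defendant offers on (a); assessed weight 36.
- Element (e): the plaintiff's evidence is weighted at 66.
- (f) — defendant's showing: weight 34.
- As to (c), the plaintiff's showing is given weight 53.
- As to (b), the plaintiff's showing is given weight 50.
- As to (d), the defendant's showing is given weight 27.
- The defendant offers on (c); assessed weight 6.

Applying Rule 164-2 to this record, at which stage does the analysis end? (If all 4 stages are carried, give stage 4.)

stage 1

Stage 1 (plaintiff, a preponderance, weight exceeds 52): (a) 55 (defendant's 36 disregarded) > 52 — meets; (b) 50 ≤ 52 — fails; (c) 53 (defendant's 6 disregarded) > 52 — meets.
  Not every element is met, so the plaintiff fails to carry Stage 1.
The analysis ends at Stage 1; the defendant prevails.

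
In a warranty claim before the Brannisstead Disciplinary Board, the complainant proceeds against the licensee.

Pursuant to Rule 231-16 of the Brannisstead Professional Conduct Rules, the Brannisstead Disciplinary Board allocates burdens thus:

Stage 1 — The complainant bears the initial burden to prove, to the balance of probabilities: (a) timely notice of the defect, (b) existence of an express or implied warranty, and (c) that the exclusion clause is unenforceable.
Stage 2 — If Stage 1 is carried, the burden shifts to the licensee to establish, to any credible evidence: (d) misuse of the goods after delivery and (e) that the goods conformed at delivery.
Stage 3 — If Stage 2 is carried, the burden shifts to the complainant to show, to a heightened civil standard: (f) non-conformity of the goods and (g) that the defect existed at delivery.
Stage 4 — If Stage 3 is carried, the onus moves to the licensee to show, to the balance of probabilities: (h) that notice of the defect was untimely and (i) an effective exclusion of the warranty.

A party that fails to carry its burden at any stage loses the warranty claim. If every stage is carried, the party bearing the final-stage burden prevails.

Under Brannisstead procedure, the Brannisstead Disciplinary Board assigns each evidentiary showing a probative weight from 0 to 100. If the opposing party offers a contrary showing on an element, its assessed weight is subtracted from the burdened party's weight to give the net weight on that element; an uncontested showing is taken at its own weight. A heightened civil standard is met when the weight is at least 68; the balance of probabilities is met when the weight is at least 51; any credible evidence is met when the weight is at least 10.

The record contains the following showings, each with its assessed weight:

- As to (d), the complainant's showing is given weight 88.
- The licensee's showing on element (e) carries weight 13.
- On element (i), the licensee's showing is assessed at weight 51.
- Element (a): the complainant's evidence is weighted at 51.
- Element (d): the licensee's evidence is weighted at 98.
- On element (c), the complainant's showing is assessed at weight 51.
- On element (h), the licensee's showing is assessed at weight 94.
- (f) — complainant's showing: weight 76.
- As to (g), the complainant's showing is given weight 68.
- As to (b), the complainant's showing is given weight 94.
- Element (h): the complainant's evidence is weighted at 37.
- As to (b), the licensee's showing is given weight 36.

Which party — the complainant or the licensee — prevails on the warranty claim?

licensee

Stage 1 (complainant, the balance of probabilities, weight is at least 51): (a) 51 ≥ 51 — meets; (b) net 94−36=58 ≥ 51 — meets; (c) 51 ≥ 51 — meets.
  All elements met. The burden passes to the licensee.
Stage 2 (licensee, any credible evidence, weight is at least 10): (d) net 98−88=10 ≥ 10 — meets; (e) 13 ≥ 10 — meets.
  All elements met. The burden passes to the complainant.
Stage 3 (complainant, a heightened civil standard, weight is at least 68): (f) 76 ≥ 68 — meets; (g) 68 ≥ 68 — meets.
  All elements met. The burden passes to the licensee.
Stage 4 (licensee, the balance of probabilities, weight is at least 51): (h) net 94−37=57 ≥ 51 — meets; (i) 51 ≥ 51 — meets.
  Stage 4 carried; the final stage is satisfied.
With every stage satisfied, the licensee prevails.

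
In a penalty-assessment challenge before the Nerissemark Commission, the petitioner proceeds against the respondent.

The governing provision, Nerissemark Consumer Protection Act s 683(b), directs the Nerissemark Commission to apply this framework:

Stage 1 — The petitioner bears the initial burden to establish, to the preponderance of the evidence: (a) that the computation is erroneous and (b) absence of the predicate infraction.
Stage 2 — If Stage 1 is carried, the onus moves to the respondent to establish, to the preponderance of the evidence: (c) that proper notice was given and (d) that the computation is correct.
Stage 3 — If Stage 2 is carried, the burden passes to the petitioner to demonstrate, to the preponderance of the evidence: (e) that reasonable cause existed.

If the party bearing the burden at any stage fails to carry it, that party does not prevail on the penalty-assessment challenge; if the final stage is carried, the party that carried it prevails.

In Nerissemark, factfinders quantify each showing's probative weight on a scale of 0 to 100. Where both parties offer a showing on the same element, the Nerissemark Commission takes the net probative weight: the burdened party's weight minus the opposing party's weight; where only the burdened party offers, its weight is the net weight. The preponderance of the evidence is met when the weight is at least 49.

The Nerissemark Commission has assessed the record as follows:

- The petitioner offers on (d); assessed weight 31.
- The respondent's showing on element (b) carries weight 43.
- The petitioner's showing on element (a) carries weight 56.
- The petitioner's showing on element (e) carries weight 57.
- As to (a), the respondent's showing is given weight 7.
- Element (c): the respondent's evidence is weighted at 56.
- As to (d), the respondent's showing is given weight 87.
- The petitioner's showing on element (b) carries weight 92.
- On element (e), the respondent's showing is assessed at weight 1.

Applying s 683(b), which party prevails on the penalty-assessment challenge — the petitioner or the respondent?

petitioner

Stage 1 — burden on petitioner; standard: the preponderance of the evidence (weight is at least 49).
    (a): 56 − 7 = 49 ≥ 49 [met]
    (b): 92 − 43 = 49 ≥ 49 [met]
  All elements met. The burden passes to the respondent.
Stage 2 — burden on respondent; standard: the preponderance of the evidence (weight is at least 49).
    (c): 56 ≥ 49 [met]
    (d): 87 − 31 = 56 ≥ 49 [met]
  The respondent carries Stage 2; the petitioner now bears the burden.
Stage 3 — burden on petitioner; standard: the preponderance of the evidence (weight is at least 49).
    (e): 57 − 1 = 56 ≥ 49 [met]
  The petitioner carries the last stage.
With every stage satisfied, the petitioner prevails.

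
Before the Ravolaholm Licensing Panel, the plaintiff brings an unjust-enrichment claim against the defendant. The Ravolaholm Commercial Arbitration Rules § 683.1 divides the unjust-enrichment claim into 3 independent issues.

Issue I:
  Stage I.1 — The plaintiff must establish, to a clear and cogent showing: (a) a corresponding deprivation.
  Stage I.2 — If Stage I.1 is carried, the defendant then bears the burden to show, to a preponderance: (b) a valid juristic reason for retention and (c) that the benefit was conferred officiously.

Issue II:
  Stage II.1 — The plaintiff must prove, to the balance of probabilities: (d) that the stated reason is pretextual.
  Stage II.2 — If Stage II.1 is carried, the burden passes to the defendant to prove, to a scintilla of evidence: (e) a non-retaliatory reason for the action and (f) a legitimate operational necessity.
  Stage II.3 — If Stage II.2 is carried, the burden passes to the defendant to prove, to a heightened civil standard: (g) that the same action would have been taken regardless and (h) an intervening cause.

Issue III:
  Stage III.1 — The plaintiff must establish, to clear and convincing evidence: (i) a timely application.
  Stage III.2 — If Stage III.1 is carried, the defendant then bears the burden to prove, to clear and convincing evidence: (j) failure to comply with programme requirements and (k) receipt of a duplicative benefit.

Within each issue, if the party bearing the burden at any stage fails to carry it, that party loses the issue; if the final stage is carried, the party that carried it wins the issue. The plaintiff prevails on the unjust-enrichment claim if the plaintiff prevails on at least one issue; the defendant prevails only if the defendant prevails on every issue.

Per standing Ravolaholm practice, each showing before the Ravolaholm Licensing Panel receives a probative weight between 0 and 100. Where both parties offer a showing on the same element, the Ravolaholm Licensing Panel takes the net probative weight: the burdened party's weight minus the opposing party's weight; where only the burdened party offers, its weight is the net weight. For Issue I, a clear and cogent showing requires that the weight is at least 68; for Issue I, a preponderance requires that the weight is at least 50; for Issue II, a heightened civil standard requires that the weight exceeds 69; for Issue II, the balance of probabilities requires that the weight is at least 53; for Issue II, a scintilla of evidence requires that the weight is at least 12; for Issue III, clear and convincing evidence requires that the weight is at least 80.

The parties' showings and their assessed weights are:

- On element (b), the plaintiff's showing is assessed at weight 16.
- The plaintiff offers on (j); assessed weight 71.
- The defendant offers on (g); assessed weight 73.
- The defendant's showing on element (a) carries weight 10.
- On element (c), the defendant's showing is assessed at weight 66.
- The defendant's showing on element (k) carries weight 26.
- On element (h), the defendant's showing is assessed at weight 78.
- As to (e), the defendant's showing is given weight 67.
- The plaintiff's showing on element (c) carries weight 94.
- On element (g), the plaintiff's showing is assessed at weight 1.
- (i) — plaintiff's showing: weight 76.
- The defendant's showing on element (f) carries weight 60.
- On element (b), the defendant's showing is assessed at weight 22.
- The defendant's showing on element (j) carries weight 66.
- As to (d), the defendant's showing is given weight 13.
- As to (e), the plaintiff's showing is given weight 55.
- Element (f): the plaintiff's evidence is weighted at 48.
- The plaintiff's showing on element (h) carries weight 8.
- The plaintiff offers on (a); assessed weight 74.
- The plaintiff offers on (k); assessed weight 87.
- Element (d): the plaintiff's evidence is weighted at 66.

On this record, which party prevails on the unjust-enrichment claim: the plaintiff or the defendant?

— Issue I —
At Stage I.1 the plaintiff must meet a clear and cogent showing (weight is at least 68): on (a) the weight is 74 less the opposing 10 gives net 64, which does not reach 68, so (a) does not meet the standard.
  Not every element is met, so the plaintiff fails to carry Stage I.1.
So the defendant prevails on this issue.
— Issue II —
Stage II.1 (plaintiff, the balance of probabilities, weight is at least 53): (d) net 66−13=53 ≥ 53 — meets.
  All elements met. The burden passes to the defendant.
Stage II.2 (defendant, a scintilla of evidence, weight is at least 12): (e) net 67−55=12 ≥ 12 — meets; (f) net 60−48=12 ≥ 12 — meets.
  All elements met. The defendant retains the burden for Stage II.3.
Stage II.3 (defendant, a heightened civil standard, weight exceeds 69): (g) net 73−1=72 > 69 — meets; (h) net 78−8=70 > 69 — meets.
  Stage II.3 carried; the final stage is satisfied.
Every stage carried; the defendant prevails on this issue.
— Issue III —
Stage III.1 (plaintiff, clear and convincing evidence, weight is at least 80): (i) 76 < 80 — fails.
  Stage III.1 not carried; the plaintiff fails its burden.
The analysis ends at Stage III.1; the defendant prevails on this issue.
Per-issue: Issue I → defendant; Issue II → defendant; Issue III → defendant. The plaintiff must prevail on at least one issue; overall, the defendant prevails.

defendant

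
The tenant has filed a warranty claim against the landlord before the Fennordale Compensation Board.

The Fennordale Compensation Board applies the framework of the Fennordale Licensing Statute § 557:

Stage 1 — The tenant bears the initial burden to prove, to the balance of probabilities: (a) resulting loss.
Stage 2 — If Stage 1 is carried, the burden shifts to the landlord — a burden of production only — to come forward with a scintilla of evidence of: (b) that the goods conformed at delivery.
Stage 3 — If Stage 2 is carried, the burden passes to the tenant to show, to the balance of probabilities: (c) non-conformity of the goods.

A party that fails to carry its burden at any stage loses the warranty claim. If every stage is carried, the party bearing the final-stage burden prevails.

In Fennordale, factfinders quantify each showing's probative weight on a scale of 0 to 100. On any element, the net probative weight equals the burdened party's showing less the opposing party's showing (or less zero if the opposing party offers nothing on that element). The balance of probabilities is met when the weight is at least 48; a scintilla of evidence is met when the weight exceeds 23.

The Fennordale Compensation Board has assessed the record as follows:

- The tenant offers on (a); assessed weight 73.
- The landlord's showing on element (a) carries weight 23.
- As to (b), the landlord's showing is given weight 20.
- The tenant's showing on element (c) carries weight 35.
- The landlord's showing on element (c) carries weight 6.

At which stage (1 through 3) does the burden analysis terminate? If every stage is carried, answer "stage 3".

stage 2

Stage 1 — burden on tenant; standard: the balance of probabilities (weight is at least 48).
    (a): 73 − 23 = 50 ≥ 48 [met]
  Stage 1 is satisfied; the onus moves to the landlord.
Stage 2 — burden on landlord; standard: a scintilla of evidence (weight exceeds 23).
    (b): 20 ≤ 23 [not met]
  The landlord does not carry Stage 2.
So the tenant prevails.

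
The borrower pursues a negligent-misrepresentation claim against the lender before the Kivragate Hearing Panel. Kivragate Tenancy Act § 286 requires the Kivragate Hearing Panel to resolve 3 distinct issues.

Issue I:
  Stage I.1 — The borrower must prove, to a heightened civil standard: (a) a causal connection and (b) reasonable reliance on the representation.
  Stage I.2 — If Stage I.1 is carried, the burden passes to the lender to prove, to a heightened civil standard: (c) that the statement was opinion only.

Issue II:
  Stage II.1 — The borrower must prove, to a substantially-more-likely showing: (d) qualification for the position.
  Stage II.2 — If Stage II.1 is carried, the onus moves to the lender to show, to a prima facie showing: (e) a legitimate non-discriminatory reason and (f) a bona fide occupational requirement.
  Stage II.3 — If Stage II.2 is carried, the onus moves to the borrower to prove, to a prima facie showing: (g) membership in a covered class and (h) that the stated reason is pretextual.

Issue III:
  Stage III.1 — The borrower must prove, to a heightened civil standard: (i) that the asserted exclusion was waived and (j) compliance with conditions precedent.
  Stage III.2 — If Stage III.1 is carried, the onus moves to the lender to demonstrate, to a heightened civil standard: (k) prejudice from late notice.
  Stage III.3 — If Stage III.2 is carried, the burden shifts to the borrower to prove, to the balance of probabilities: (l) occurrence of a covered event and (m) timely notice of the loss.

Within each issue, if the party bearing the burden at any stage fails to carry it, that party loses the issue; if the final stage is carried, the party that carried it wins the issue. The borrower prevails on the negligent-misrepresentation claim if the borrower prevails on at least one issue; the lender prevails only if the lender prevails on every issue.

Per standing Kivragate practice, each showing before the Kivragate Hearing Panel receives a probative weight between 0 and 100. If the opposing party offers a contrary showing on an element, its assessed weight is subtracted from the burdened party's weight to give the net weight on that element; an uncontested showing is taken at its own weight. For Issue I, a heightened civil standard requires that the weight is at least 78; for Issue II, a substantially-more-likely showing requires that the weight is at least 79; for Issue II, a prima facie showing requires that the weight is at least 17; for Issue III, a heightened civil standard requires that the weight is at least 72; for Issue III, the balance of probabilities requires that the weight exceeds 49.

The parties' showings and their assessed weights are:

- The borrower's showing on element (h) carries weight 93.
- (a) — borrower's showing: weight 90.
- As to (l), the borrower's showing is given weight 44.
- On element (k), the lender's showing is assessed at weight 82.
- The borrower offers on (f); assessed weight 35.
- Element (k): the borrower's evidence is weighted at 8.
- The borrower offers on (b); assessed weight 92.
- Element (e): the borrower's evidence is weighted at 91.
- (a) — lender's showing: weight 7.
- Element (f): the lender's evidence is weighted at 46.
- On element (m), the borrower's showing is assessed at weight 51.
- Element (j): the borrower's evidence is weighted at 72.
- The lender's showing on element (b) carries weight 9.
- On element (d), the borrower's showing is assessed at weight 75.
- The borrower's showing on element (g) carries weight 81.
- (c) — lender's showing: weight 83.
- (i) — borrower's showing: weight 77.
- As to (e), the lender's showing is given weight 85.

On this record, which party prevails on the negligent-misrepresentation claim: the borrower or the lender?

— Issue I —
Stage I.1 — burden on borrower; standard: a heightened civil standard (weight is at least 78).
    (a): 90 − 7 = 83 ≥ 78 [met]
    (b): 92 − 9 = 83 ≥ 78 [met]
  Stage I.1 carried; the burden shifts to the lender.
Stage I.2 — burden on lender; standard: a heightened civil standard (weight is at least 78).
    (c): 83 ≥ 78 [met]
  All elements met at the final stage.
All stages carried — the lender prevails on this issue.
— Issue II —
Stage II.1 — burden on borrower; standard: a substantially-more-likely showing (weight is at least 79).
    (d): 75 < 79 [not met]
  The borrower does not carry Stage II.1.
The lender prevails on this issue.
— Issue III —
At Stage III.1 the borrower must meet a heightened civil standard (weight is at least 72): on (i) the weight is 77, which does reach 72, so (i) meets the standard; on (j) the weight is 72, which does reach 72, so (j) meets the standard.
  Stage III.1 is satisfied; the onus moves to the lender.
At Stage III.2 the lender must meet a heightened civil standard (weight is at least 72): on (k) the weight is 82 less the opposing 8 gives net 74, ≥ 72, so (k) meets the standard.
  Stage III.2 carried; the burden shifts to the borrower.
At Stage III.3 the borrower must meet the balance of probabilities (weight exceeds 49): on (l) the weight is 44, ≤ 49, so (l) does not meet the standard; on (m) the weight is 51, which does exceed 49, so (m) meets the standard.
  Not every element is met, so the borrower fails to carry Stage III.3.
The analysis ends at Stage III.3; the lender prevails on this issue.
Per-issue: Issue I → lender; Issue II → lender; Issue III → lender. The borrower must prevail on at least one issue; overall, the lender prevails.

lender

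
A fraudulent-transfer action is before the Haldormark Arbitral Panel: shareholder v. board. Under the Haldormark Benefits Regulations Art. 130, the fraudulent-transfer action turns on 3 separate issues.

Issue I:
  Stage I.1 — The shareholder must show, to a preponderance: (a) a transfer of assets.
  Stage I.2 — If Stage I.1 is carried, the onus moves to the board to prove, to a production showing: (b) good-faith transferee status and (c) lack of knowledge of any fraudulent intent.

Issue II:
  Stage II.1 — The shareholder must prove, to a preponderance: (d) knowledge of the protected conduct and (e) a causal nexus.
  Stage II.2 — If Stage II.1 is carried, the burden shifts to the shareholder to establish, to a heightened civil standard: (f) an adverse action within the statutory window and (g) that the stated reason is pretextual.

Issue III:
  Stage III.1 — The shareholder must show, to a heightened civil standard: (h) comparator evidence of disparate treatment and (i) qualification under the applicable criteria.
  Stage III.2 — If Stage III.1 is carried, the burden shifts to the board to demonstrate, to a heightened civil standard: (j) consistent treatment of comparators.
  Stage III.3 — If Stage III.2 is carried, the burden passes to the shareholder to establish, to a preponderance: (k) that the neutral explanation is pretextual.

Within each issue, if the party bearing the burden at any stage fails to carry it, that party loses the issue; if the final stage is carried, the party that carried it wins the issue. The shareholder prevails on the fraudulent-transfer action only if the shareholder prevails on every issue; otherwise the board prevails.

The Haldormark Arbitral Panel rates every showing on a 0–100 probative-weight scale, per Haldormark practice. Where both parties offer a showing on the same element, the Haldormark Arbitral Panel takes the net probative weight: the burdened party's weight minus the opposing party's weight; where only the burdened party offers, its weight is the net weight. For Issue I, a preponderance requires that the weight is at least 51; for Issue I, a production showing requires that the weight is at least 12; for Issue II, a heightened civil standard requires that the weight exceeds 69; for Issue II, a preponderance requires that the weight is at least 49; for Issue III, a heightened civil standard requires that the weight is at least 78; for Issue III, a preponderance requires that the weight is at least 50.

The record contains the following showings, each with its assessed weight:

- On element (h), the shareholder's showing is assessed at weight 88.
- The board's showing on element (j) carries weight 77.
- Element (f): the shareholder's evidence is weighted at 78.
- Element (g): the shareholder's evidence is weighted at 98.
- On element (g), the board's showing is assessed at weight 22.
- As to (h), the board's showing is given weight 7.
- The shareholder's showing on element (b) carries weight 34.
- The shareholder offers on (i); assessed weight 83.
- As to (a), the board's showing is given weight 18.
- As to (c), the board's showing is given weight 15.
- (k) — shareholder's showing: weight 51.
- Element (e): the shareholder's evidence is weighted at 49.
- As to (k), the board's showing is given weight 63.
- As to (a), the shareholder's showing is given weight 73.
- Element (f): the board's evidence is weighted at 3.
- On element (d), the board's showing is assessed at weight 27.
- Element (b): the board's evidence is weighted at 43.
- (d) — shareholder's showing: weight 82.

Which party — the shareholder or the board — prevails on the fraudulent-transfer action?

— Issue I —
Stage I.1 — burden on shareholder; standard: a preponderance (weight is at least 51).
    (a): 73 − 18 = 55 ≥ 51 [met]
  Stage I.1 is satisfied; the onus moves to the board.
Stage I.2 — burden on board; standard: a production showing (weight is at least 12).
    (b): 43 − 34 = 9 < 12 [not met]
    (c): 15 ≥ 12 [met]
  The board does not carry Stage I.2.
The analysis ends at Stage I.2; the shareholder prevails on this issue.
— Issue II —
Stage II.1 — burden on shareholder; standard: a preponderance (weight is at least 49).
    (d): 82 − 27 = 55 ≥ 49 [met]
    (e): 49 ≥ 49 [met]
  Stage II.1 carried; the burden remains with the shareholder.
Stage II.2 — burden on shareholder; standard: a heightened civil standard (weight exceeds 69).
    (f): 78 − 3 = 75 > 69 [met]
    (g): 98 − 22 = 76 > 69 [met]
  All elements met at the final stage.
With every stage satisfied, the shareholder prevails on this issue.
— Issue III —
Stage III.1 (shareholder, a heightened civil standard, weight is at least 78): (h) net 88−7=81 ≥ 78 — meets; (i) 83 ≥ 78 — meets.
  Stage III.1 is satisfied; the onus moves to the board.
Stage III.2 (board, a heightened civil standard, weight is at least 78): (j) 77 < 78 — fails.
  Stage III.2 not carried; the board fails its burden.
So the shareholder prevails on this issue.
Per-issue: Issue I → shareholder; Issue II → shareholder; Issue III → shareholder. The shareholder must prevail on every issue; overall, the shareholder prevails.

shareholder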